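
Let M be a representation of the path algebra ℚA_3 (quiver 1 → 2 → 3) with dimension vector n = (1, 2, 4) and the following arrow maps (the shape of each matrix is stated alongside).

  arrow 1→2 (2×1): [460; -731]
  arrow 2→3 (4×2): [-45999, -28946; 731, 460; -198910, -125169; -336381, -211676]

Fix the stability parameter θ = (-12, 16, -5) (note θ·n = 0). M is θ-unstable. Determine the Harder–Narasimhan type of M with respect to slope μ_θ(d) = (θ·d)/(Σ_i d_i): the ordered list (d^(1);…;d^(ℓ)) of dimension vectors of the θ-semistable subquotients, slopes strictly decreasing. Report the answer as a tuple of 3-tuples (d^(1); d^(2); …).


Via rank(M_{q-1}∘⋯∘M_p): M ≅ I[1,3], I[2,3], I[3,3]^2.
μ_θ-semistable layers: μ^(1)=11/2; μ^(2)=-5; μ^(3)=-12

((0, 2, 2); (0, 0, 2); (1, 0, 0))


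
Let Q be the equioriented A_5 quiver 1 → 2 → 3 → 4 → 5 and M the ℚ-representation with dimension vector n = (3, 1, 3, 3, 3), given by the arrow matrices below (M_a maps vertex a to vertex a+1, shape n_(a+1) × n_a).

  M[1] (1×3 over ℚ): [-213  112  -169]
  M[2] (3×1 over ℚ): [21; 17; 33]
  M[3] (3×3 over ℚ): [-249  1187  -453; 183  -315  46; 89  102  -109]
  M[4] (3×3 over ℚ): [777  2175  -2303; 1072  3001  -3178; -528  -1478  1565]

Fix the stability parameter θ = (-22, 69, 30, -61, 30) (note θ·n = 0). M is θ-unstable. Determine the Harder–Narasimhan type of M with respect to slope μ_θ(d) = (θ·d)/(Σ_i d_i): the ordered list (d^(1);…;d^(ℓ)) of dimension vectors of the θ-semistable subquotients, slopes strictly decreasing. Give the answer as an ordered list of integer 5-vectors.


Interval decomposition of M: I[1,1]^2, I[1,5], I[3,5]^2.
HN type (ℓ=4): μ^(1)=30; μ^(2)=38/3; μ^(3)=-31/2; μ^(4)=-22

((0, 0, 0, 0, 3); (0, 1, 1, 1, 0); (0, 0, 2, 2, 0); (3, 0, 0, 0, 0))


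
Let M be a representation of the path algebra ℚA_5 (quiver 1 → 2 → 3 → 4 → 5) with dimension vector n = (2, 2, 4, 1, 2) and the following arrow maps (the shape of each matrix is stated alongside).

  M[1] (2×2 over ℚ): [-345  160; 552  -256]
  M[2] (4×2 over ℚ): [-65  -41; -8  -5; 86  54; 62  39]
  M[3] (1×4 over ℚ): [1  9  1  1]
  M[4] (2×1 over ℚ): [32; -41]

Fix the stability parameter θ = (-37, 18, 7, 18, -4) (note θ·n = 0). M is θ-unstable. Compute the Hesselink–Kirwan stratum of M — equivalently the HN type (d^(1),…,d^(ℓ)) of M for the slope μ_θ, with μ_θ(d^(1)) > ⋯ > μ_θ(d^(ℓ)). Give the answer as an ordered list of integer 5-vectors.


Via rank(M_{q-1}∘⋯∘M_p): M ≅ I[1,1], I[1,5], I[2,3], I[3,3]^2, I[5,5].
μ_θ-semistable layers: μ^(1)=25/2; μ^(2)=39/4; μ^(3)=7; μ^(4)=-4; μ^(5)=-37

((0, 1, 1, 0, 0); (0, 1, 1, 1, 1); (0, 0, 2, 0, 0); (0, 0, 0, 0, 1); (2, 0, 0, 0, 0))


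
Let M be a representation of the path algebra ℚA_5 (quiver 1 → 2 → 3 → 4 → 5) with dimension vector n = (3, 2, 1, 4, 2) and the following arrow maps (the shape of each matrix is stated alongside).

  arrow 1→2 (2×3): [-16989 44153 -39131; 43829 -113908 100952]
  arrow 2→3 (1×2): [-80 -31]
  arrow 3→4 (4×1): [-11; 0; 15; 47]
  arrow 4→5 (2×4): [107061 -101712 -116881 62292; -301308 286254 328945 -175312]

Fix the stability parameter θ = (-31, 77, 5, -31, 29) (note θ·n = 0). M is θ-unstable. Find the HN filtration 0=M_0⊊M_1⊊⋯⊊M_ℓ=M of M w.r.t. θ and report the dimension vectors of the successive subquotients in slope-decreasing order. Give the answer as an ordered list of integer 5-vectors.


Interval decomposition of M: I[1,1], I[1,2], I[1,5], I[4,4]^2, I[4,5].
HN type (ℓ=4): μ^(1)=77; μ^(2)=29; μ^(3)=17; μ^(4)=-31

((0, 1, 0, 0, 0); (0, 0, 0, 0, 2); (0, 1, 1, 1, 0); (3, 0, 0, 3, 0))


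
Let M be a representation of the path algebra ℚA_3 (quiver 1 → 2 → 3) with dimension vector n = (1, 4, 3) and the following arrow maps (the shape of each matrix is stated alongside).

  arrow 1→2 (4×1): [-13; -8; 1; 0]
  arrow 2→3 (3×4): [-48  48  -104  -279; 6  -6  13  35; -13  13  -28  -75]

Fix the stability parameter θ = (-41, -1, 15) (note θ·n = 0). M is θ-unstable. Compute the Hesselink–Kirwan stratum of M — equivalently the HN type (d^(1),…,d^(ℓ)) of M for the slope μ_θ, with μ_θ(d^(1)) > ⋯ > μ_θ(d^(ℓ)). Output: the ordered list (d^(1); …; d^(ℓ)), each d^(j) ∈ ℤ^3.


Interval decomposition of M: I[1,3], I[2,2], I[2,3]^2.
HN type (ℓ=3): μ^(1)=15; μ^(2)=-1; μ^(3)=-41

((0, 0, 3); (0, 4, 0); (1, 0, 0))


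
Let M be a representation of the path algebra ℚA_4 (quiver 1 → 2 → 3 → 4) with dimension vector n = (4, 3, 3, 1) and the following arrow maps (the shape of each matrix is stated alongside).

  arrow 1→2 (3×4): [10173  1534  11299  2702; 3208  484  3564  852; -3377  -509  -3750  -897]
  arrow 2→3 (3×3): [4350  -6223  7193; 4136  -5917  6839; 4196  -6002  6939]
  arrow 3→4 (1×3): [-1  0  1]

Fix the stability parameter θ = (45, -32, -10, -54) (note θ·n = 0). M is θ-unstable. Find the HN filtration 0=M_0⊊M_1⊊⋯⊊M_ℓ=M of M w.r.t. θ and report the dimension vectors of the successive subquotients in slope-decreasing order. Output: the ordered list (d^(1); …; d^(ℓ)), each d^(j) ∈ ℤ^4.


Barcode: M ≅ I[1,1]^2, I[1,3], I[1,4], I[2,3]. HN layers by μ_θ (5 steps, strictly decreasing):
  μ^(1)=45; μ^(2)=1; μ^(3)=-10; μ^(4)=-51/4; μ^(5)=-32

((2, 0, 0, 0); (1, 1, 1, 0); (0, 0, 1, 0); (1, 1, 1, 1); (0, 1, 0, 0))


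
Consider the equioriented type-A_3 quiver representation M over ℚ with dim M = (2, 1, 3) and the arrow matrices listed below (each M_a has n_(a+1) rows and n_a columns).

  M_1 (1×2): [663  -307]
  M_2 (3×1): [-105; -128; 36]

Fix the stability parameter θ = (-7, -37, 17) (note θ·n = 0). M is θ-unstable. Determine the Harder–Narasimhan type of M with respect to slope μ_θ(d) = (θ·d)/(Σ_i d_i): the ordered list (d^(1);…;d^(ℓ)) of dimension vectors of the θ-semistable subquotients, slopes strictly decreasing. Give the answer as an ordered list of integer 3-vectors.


Via rank(M_{q-1}∘⋯∘M_p): M ≅ I[1,1], I[1,3], I[3,3]^2.
μ_θ-semistable layers: μ^(1)=17; μ^(2)=-7; μ^(3)=-22

((0, 0, 3); (1, 0, 0); (1, 1, 0))


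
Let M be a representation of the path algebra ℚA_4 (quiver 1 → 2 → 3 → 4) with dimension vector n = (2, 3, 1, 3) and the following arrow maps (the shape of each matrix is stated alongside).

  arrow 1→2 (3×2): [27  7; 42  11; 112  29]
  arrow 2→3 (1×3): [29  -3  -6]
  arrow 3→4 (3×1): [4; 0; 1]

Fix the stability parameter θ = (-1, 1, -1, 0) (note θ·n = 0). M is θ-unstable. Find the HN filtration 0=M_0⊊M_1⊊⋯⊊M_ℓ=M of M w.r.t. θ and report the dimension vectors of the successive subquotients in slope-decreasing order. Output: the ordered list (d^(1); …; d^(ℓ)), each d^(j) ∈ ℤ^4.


Via rank(M_{q-1}∘⋯∘M_p): M ≅ I[1,2], I[1,4], I[2,2], I[4,4]^2.
μ_θ-semistable layers: μ^(1)=1; μ^(2)=0; μ^(3)=-1

((0, 2, 0, 0); (0, 1, 1, 3); (2, 0, 0, 0))


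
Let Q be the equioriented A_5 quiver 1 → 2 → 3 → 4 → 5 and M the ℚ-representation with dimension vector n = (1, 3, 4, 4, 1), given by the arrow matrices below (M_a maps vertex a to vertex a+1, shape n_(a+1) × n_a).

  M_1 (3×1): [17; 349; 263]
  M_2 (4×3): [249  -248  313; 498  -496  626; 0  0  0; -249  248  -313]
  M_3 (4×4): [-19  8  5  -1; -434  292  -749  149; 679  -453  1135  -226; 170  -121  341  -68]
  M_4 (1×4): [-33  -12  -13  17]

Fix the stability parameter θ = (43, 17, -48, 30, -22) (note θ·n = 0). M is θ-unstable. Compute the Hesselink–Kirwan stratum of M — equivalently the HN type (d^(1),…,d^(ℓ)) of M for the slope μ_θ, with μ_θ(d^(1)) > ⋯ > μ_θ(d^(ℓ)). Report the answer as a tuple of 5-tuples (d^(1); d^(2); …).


Interval decomposition of M: I[1,2], I[2,2], I[2,5], I[3,3], I[3,4]^2, I[4,4].
HN type (ℓ=5): μ^(1)=30; μ^(2)=17; μ^(3)=4; μ^(4)=-31/2; μ^(5)=-48

((1, 1, 0, 3, 0); (0, 1, 0, 0, 0); (0, 0, 0, 1, 1); (0, 1, 1, 0, 0); (0, 0, 3, 0, 0))


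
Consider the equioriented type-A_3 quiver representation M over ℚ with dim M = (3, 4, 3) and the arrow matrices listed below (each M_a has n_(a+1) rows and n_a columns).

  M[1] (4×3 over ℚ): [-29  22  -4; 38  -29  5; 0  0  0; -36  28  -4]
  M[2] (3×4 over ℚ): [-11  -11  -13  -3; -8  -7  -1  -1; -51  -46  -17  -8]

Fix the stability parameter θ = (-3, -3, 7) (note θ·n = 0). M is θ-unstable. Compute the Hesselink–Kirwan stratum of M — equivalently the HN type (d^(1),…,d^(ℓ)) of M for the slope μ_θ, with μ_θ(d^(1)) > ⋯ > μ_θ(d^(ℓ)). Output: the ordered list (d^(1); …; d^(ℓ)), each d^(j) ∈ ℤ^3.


Interval decomposition of M: I[1,1], I[1,3]^2, I[2,2], I[2,3].
HN type (ℓ=2): μ^(1)=7; μ^(2)=-3

((0, 0, 3); (3, 4, 0))


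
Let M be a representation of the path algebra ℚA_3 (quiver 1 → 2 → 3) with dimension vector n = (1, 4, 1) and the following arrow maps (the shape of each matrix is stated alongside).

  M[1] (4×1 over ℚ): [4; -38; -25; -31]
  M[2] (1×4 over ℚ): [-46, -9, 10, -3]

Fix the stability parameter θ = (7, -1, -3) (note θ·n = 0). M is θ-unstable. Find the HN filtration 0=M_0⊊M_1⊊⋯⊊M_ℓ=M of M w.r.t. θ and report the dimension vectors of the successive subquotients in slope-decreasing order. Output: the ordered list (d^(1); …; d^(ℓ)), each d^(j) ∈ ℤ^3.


Interval decomposition of M: I[1,3], I[2,2]^3.
HN type (ℓ=2): μ^(1)=1; μ^(2)=-1

((1, 1, 1); (0, 3, 0))


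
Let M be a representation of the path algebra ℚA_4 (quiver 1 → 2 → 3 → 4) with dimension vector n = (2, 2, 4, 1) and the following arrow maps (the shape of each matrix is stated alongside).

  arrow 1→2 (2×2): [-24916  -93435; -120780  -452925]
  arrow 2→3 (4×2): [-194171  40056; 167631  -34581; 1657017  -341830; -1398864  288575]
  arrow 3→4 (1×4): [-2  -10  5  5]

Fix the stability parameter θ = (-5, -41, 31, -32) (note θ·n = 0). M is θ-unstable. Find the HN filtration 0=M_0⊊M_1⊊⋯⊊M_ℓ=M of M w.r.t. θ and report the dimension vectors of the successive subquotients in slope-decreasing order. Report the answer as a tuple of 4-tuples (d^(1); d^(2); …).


Interval decomposition of M: I[1,1], I[1,4], I[2,3], I[3,3]^2.
HN type (ℓ=5): μ^(1)=31; μ^(2)=-1/2; μ^(3)=-5; μ^(4)=-23; μ^(5)=-41

((0, 0, 3, 0); (0, 0, 1, 1); (1, 0, 0, 0); (1, 1, 0, 0); (0, 1, 0, 0))


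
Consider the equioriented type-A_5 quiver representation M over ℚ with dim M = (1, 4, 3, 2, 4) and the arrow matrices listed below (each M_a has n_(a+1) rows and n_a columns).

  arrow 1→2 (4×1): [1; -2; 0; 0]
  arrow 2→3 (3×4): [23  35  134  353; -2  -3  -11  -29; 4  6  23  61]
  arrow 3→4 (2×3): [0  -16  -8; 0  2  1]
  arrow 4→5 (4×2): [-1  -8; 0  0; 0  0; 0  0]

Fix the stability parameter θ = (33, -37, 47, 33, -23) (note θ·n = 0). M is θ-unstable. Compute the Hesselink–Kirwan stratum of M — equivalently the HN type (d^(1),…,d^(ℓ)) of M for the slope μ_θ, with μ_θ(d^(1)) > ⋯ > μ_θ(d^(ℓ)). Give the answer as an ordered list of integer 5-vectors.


Barcode: M ≅ I[1,3], I[2,2], I[2,3], I[2,4], I[4,5], I[5,5]^3. HN layers by μ_θ (6 steps, strictly decreasing):
  μ^(1)=47; μ^(2)=40; μ^(3)=5; μ^(4)=-2; μ^(5)=-23; μ^(6)=-37

((0, 0, 2, 0, 0); (0, 0, 1, 1, 0); (0, 0, 0, 1, 1); (1, 1, 0, 0, 0); (0, 0, 0, 0, 3); (0, 3, 0, 0, 0))


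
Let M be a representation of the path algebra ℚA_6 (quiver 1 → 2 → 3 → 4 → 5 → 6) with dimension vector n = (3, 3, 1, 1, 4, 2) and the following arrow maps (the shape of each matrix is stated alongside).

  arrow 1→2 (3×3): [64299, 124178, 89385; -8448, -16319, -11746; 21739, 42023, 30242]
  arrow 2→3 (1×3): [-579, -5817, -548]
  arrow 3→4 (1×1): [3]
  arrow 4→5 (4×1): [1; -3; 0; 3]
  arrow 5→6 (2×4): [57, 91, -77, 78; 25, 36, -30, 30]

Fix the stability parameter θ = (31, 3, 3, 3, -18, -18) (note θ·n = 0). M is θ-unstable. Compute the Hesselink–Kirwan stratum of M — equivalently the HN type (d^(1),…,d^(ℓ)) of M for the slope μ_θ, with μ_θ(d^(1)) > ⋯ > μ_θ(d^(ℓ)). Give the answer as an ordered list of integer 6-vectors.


Barcode: M ≅ I[1,2]^2, I[1,6], I[5,5]^2, I[5,6]. HN layers by μ_θ (3 steps, strictly decreasing):
  μ^(1)=17; μ^(2)=2/3; μ^(3)=-18

((2, 2, 0, 0, 0, 0); (1, 1, 1, 1, 1, 1); (0, 0, 0, 0, 3, 1))


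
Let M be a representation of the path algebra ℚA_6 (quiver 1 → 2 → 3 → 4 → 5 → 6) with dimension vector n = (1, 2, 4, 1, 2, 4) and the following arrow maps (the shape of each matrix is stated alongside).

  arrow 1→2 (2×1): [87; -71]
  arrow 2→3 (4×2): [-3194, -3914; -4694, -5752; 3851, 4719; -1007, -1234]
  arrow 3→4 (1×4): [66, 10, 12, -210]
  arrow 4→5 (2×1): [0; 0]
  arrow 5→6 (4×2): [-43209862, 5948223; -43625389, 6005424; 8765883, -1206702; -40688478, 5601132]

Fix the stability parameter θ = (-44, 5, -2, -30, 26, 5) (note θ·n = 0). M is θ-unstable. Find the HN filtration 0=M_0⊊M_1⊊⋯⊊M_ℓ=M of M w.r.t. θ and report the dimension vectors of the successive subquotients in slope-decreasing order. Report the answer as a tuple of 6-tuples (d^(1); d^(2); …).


Via rank(M_{q-1}∘⋯∘M_p): M ≅ I[1,4], I[2,3], I[3,3]^2, I[5,6]^2, I[6,6]^2.
μ_θ-semistable layers: μ^(1)=31/2; μ^(2)=5; μ^(3)=3/2; μ^(4)=-2; μ^(5)=-9; μ^(6)=-44

((0, 0, 0, 0, 2, 2); (0, 0, 0, 0, 0, 2); (0, 1, 1, 0, 0, 0); (0, 0, 2, 0, 0, 0); (0, 1, 1, 1, 0, 0); (1, 0, 0, 0, 0, 0))


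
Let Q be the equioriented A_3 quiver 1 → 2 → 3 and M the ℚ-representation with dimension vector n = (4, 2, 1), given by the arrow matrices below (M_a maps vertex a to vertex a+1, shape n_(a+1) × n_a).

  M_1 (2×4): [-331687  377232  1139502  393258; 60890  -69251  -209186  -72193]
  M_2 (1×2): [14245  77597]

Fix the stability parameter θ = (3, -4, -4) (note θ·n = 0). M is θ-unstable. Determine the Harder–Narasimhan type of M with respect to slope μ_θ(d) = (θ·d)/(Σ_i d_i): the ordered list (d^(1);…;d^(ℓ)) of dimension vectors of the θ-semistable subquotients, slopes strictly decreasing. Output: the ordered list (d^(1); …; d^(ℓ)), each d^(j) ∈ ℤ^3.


Via rank(M_{q-1}∘⋯∘M_p): M ≅ I[1,1]^2, I[1,2], I[1,3].
μ_θ-semistable layers: μ^(1)=3; μ^(2)=-1/2; μ^(3)=-5/3

((2, 0, 0); (1, 1, 0); (1, 1, 1))


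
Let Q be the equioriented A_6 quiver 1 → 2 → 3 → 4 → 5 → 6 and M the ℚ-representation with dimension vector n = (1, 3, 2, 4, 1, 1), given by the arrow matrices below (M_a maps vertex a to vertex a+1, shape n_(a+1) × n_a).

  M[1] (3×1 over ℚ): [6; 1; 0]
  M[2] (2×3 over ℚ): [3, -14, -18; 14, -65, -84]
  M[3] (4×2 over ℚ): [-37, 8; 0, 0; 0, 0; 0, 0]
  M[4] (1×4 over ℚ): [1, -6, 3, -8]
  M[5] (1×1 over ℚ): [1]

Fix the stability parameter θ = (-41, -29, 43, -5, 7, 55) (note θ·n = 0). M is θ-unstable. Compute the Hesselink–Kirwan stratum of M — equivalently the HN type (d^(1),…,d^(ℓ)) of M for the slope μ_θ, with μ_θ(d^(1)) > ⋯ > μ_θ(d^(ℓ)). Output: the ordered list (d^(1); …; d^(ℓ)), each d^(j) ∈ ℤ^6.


Via rank(M_{q-1}∘⋯∘M_p): M ≅ I[1,6], I[2,2], I[2,3], I[4,4]^3.
μ_θ-semistable layers: μ^(1)=55; μ^(2)=43; μ^(3)=15; μ^(4)=-5; μ^(5)=-29; μ^(6)=-41

((0, 0, 0, 0, 0, 1); (0, 0, 1, 0, 0, 0); (0, 0, 1, 1, 1, 0); (0, 0, 0, 3, 0, 0); (0, 3, 0, 0, 0, 0); (1, 0, 0, 0, 0, 0))


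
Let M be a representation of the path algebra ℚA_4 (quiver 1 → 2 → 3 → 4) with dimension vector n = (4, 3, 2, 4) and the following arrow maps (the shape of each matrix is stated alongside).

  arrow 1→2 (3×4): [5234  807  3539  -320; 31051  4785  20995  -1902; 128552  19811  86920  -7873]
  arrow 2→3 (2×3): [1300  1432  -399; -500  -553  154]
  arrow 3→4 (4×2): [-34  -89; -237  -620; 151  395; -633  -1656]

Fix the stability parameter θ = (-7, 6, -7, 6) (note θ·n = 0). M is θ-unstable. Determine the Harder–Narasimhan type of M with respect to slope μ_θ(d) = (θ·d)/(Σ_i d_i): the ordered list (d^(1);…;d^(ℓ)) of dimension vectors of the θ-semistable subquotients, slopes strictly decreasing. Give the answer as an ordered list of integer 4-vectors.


Interval decomposition of M: I[1,1], I[1,2], I[1,4]^2, I[4,4]^2.
HN type (ℓ=3): μ^(1)=6; μ^(2)=-1/2; μ^(3)=-7

((0, 1, 0, 4); (0, 2, 2, 0); (4, 0, 0, 0))


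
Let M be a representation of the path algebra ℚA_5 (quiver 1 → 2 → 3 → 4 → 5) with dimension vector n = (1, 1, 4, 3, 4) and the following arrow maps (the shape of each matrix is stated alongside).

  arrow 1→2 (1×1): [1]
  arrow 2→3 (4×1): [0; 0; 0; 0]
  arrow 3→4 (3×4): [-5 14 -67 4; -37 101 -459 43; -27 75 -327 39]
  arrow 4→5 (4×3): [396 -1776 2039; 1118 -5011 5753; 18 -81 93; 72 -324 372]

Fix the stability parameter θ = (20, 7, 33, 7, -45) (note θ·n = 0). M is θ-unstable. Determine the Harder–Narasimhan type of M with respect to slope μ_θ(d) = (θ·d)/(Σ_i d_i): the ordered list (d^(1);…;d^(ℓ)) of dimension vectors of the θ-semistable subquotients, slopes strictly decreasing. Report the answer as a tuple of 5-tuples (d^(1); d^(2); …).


Interval decomposition of M: I[1,2], I[3,3], I[3,4], I[3,5]^2, I[5,5]^2.
HN type (ℓ=5): μ^(1)=33; μ^(2)=20; μ^(3)=27/2; μ^(4)=-5/3; μ^(5)=-45

((0, 0, 1, 0, 0); (0, 0, 1, 1, 0); (1, 1, 0, 0, 0); (0, 0, 2, 2, 2); (0, 0, 0, 0, 2))


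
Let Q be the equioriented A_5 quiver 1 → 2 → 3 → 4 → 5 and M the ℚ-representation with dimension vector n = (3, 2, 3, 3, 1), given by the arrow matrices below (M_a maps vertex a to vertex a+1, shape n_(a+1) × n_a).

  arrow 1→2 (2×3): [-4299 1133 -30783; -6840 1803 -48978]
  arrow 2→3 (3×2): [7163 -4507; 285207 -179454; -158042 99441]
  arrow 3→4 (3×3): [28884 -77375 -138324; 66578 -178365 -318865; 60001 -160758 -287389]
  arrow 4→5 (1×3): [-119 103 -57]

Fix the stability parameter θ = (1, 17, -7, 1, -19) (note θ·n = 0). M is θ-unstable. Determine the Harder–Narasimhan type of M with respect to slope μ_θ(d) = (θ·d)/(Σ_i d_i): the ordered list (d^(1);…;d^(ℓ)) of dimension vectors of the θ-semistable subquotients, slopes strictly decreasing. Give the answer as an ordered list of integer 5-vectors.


Via rank(M_{q-1}∘⋯∘M_p): M ≅ I[1,1], I[1,4], I[1,5], I[3,4].
μ_θ-semistable layers: μ^(1)=11/3; μ^(2)=1; μ^(3)=-7/5; μ^(4)=-7

((0, 1, 1, 1, 0); (2, 0, 0, 1, 0); (1, 1, 1, 1, 1); (0, 0, 1, 0, 0))


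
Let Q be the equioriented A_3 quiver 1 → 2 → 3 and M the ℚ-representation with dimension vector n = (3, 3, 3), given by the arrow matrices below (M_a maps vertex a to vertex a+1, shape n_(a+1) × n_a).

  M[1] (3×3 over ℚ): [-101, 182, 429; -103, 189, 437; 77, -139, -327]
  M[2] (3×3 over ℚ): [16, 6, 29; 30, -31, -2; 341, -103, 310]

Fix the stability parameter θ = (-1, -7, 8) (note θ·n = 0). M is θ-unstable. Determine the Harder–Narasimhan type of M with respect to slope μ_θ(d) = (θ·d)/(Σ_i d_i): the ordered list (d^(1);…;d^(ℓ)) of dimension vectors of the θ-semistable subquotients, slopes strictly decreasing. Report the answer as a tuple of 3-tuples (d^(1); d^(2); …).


Via rank(M_{q-1}∘⋯∘M_p): M ≅ I[1,3]^3.
μ_θ-semistable layers: μ^(1)=8; μ^(2)=-4

((0, 0, 3); (3, 3, 0))


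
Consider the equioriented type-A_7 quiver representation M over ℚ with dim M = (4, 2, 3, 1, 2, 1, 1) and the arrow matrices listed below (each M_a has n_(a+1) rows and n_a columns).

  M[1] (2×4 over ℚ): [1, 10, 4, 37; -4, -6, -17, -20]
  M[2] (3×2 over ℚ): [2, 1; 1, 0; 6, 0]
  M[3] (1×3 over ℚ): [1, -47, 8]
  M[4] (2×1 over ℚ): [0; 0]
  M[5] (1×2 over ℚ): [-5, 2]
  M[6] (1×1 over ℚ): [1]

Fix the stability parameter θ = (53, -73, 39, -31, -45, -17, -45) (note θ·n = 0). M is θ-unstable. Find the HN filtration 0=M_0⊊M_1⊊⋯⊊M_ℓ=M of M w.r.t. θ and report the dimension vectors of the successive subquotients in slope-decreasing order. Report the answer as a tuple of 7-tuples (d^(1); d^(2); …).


Interval decomposition of M: I[1,1]^2, I[1,3], I[1,4], I[3,3], I[5,5], I[5,7].
HN type (ℓ=6): μ^(1)=53; μ^(2)=39; μ^(3)=4; μ^(4)=-10; μ^(5)=-31; μ^(6)=-45

((2, 0, 0, 0, 0, 0, 0); (0, 0, 2, 0, 0, 0, 0); (0, 0, 1, 1, 0, 0, 0); (2, 2, 0, 0, 0, 0, 0); (0, 0, 0, 0, 0, 1, 1); (0, 0, 0, 0, 2, 0, 0))


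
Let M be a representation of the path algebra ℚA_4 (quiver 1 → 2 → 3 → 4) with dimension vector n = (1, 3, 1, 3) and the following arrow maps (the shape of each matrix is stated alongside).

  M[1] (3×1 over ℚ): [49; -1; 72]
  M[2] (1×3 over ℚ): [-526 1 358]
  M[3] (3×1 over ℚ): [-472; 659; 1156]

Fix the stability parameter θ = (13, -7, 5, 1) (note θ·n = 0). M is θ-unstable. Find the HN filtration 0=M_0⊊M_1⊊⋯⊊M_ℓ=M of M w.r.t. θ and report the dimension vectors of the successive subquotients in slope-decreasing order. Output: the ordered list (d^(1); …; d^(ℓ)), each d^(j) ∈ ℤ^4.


Interval decomposition of M: I[1,4], I[2,2]^2, I[4,4]^2.
HN type (ℓ=3): μ^(1)=3; μ^(2)=1; μ^(3)=-7

((1, 1, 1, 1); (0, 0, 0, 2); (0, 2, 0, 0))


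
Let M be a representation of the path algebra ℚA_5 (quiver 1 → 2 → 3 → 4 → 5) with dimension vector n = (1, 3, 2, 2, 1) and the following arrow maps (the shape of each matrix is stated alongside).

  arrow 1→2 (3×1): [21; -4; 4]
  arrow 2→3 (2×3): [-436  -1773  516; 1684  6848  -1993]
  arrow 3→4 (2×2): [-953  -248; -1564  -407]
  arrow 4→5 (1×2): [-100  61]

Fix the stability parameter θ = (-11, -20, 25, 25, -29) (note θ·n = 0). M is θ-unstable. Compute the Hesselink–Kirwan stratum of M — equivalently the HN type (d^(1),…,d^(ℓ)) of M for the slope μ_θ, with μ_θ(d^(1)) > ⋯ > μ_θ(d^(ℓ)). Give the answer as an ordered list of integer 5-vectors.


Interval decomposition of M: I[1,2], I[2,4], I[2,5].
HN type (ℓ=4): μ^(1)=25; μ^(2)=7; μ^(3)=-31/2; μ^(4)=-20

((0, 0, 1, 1, 0); (0, 0, 1, 1, 1); (1, 1, 0, 0, 0); (0, 2, 0, 0, 0))


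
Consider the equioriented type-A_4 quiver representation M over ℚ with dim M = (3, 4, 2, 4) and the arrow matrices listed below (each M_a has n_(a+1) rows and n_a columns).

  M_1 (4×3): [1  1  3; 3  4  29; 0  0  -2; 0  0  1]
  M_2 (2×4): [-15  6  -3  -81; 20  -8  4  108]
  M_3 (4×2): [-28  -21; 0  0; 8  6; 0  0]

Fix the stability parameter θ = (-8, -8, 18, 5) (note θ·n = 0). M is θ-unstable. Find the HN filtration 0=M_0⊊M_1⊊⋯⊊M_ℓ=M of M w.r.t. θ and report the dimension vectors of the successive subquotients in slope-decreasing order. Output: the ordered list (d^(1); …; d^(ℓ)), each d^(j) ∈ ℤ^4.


Via rank(M_{q-1}∘⋯∘M_p): M ≅ I[1,2]^2, I[1,3], I[2,2], I[3,4], I[4,4]^3.
μ_θ-semistable layers: μ^(1)=18; μ^(2)=23/2; μ^(3)=5; μ^(4)=-8

((0, 0, 1, 0); (0, 0, 1, 1); (0, 0, 0, 3); (3, 4, 0, 0))


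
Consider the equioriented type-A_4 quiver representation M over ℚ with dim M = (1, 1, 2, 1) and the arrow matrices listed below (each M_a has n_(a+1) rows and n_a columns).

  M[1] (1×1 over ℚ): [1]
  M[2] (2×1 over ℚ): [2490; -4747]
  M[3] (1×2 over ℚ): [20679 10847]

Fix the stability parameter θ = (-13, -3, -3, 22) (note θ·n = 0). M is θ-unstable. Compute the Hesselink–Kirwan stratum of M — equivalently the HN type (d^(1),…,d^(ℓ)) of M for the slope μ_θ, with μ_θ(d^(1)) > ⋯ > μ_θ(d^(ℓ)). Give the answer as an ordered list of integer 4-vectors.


Interval decomposition of M: I[1,4], I[3,3].
HN type (ℓ=3): μ^(1)=22; μ^(2)=-3; μ^(3)=-13

((0, 0, 0, 1); (0, 1, 2, 0); (1, 0, 0, 0))


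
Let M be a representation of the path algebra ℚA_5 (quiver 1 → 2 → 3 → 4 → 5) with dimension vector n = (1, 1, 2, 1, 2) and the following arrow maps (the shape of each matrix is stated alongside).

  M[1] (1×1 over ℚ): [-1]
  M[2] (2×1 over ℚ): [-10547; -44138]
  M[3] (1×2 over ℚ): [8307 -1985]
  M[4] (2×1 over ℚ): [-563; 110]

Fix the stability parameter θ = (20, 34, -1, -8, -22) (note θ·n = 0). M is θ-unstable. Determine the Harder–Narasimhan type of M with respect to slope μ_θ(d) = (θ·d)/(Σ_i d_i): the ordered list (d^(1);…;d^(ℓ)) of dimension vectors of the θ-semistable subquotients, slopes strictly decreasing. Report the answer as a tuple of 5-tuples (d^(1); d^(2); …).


Via rank(M_{q-1}∘⋯∘M_p): M ≅ I[1,5], I[3,3], I[5,5].
μ_θ-semistable layers: μ^(1)=23/5; μ^(2)=-1; μ^(3)=-22

((1, 1, 1, 1, 1); (0, 0, 1, 0, 0); (0, 0, 0, 0, 1))


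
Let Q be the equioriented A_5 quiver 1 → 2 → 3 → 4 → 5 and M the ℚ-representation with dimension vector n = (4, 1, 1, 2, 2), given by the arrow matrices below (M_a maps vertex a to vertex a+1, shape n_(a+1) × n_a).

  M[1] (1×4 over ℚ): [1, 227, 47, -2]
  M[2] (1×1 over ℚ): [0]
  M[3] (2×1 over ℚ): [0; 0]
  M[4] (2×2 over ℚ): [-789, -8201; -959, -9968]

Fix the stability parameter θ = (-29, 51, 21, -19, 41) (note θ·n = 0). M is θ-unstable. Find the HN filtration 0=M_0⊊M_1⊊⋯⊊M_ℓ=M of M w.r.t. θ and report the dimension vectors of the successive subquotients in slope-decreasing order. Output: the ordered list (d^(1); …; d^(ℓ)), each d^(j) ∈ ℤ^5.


Via rank(M_{q-1}∘⋯∘M_p): M ≅ I[1,1]^3, I[1,2], I[3,3], I[4,5]^2.
μ_θ-semistable layers: μ^(1)=51; μ^(2)=41; μ^(3)=21; μ^(4)=-19; μ^(5)=-29

((0, 1, 0, 0, 0); (0, 0, 0, 0, 2); (0, 0, 1, 0, 0); (0, 0, 0, 2, 0); (4, 0, 0, 0, 0))


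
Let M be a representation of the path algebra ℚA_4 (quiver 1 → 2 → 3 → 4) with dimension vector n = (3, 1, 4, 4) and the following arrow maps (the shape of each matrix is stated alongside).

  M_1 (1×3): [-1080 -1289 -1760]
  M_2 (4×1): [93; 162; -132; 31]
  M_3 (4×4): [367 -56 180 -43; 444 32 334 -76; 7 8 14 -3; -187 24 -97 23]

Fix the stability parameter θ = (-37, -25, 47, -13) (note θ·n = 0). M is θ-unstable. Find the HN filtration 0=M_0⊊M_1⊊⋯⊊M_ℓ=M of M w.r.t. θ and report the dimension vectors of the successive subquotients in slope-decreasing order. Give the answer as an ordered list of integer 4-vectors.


Barcode: M ≅ I[1,1]^2, I[1,4], I[3,3]^2, I[3,4], I[4,4]^2. HN layers by μ_θ (5 steps, strictly decreasing):
  μ^(1)=47; μ^(2)=17; μ^(3)=-13; μ^(4)=-25; μ^(5)=-37

((0, 0, 2, 0); (0, 0, 2, 2); (0, 0, 0, 2); (0, 1, 0, 0); (3, 0, 0, 0))


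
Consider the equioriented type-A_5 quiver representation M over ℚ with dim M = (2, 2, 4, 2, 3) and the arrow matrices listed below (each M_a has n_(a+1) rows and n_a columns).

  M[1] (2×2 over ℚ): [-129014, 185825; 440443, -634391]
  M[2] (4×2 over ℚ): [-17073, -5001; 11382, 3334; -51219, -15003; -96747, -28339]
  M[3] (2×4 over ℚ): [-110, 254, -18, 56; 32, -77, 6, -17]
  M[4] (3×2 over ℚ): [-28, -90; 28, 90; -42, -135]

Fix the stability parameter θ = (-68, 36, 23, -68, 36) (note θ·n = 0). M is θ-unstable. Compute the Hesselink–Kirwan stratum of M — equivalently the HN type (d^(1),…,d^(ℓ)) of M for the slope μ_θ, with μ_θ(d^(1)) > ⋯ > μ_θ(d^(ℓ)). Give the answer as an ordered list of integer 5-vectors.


Interval decomposition of M: I[1,2], I[1,5], I[3,3]^2, I[3,4], I[5,5]^2.
HN type (ℓ=5): μ^(1)=36; μ^(2)=23; μ^(3)=-3; μ^(4)=-45/2; μ^(5)=-68

((0, 1, 0, 0, 3); (0, 0, 2, 0, 0); (0, 1, 1, 1, 0); (0, 0, 1, 1, 0); (2, 0, 0, 0, 0))


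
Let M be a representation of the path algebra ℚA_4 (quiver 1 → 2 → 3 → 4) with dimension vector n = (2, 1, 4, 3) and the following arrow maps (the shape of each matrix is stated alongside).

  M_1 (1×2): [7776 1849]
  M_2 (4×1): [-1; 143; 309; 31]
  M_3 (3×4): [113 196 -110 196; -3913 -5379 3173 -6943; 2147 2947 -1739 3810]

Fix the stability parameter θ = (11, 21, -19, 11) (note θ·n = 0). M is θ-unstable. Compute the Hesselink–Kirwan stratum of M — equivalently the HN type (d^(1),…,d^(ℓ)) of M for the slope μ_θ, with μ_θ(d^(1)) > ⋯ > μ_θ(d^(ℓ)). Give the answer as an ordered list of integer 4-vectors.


Interval decomposition of M: I[1,1], I[1,4], I[3,3], I[3,4]^2.
HN type (ℓ=3): μ^(1)=11; μ^(2)=13/3; μ^(3)=-19

((1, 0, 0, 3); (1, 1, 1, 0); (0, 0, 3, 0))


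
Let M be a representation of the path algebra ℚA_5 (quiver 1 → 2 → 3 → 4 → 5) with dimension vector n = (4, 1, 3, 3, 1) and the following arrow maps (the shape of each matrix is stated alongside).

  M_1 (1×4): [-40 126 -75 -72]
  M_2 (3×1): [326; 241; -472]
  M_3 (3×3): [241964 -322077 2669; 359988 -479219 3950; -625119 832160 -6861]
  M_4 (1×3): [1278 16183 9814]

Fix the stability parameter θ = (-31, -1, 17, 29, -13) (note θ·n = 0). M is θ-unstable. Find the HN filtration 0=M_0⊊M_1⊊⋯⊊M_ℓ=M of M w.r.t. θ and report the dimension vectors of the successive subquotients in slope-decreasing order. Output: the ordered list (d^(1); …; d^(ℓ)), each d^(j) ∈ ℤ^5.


Barcode: M ≅ I[1,1]^3, I[1,5], I[3,4]^2. HN layers by μ_θ (5 steps, strictly decreasing):
  μ^(1)=29; μ^(2)=17; μ^(3)=11; μ^(4)=-1; μ^(5)=-31

((0, 0, 0, 2, 0); (0, 0, 2, 0, 0); (0, 0, 1, 1, 1); (0, 1, 0, 0, 0); (4, 0, 0, 0, 0))


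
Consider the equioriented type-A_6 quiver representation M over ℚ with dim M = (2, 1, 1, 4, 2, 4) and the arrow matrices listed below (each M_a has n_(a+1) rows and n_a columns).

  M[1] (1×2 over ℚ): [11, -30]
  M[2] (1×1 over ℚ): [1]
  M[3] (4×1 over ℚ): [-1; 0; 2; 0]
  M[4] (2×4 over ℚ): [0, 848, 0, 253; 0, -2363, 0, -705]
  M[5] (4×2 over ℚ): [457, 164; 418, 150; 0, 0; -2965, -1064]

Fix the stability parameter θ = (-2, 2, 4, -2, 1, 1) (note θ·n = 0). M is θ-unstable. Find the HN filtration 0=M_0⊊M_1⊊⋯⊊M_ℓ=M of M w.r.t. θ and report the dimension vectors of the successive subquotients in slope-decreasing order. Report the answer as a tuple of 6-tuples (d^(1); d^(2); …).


Via rank(M_{q-1}∘⋯∘M_p): M ≅ I[1,1], I[1,4], I[4,4], I[4,6]^2, I[6,6]^2.
μ_θ-semistable layers: μ^(1)=4/3; μ^(2)=1; μ^(3)=-2

((0, 1, 1, 1, 0, 0); (0, 0, 0, 0, 2, 4); (2, 0, 0, 3, 0, 0))


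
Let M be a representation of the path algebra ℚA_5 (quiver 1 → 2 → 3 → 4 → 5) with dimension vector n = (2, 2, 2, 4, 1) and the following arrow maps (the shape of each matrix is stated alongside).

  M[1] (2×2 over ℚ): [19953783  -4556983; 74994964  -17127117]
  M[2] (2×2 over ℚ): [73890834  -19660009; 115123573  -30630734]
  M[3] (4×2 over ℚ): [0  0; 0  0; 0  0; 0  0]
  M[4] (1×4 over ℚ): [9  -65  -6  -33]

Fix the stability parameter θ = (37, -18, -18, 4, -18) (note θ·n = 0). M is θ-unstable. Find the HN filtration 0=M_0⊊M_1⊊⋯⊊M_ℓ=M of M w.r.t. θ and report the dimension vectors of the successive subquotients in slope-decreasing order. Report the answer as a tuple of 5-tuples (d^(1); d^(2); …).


Interval decomposition of M: I[1,3]^2, I[4,4]^3, I[4,5].
HN type (ℓ=3): μ^(1)=4; μ^(2)=1/3; μ^(3)=-7

((0, 0, 0, 3, 0); (2, 2, 2, 0, 0); (0, 0, 0, 1, 1))


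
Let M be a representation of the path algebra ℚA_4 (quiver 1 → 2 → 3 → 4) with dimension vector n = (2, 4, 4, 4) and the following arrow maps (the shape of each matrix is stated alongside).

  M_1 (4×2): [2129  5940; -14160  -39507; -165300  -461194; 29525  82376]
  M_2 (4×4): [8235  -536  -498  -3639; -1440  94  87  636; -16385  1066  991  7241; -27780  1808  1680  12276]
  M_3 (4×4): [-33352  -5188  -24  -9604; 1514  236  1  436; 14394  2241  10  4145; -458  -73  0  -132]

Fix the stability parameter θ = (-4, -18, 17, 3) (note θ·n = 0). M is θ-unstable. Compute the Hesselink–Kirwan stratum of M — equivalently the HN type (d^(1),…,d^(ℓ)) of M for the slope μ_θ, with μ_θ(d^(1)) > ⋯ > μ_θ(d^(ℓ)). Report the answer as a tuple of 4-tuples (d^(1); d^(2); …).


Via rank(M_{q-1}∘⋯∘M_p): M ≅ I[1,2]^2, I[2,4]^2, I[3,3], I[3,4], I[4,4].
μ_θ-semistable layers: μ^(1)=17; μ^(2)=10; μ^(3)=3; μ^(4)=-11; μ^(5)=-18

((0, 0, 1, 0); (0, 0, 3, 3); (0, 0, 0, 1); (2, 2, 0, 0); (0, 2, 0, 0))


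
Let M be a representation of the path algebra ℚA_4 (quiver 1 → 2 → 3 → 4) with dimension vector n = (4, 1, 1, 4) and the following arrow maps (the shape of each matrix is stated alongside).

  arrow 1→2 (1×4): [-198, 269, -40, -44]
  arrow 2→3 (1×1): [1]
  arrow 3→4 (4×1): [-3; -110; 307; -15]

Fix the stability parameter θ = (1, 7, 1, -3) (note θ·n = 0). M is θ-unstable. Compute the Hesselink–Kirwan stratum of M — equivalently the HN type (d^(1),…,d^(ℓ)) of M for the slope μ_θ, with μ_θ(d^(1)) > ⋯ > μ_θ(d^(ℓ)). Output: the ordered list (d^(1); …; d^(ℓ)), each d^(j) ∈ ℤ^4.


Via rank(M_{q-1}∘⋯∘M_p): M ≅ I[1,1]^3, I[1,4], I[4,4]^3.
μ_θ-semistable layers: μ^(1)=5/3; μ^(2)=1; μ^(3)=-3

((0, 1, 1, 1); (4, 0, 0, 0); (0, 0, 0, 3))


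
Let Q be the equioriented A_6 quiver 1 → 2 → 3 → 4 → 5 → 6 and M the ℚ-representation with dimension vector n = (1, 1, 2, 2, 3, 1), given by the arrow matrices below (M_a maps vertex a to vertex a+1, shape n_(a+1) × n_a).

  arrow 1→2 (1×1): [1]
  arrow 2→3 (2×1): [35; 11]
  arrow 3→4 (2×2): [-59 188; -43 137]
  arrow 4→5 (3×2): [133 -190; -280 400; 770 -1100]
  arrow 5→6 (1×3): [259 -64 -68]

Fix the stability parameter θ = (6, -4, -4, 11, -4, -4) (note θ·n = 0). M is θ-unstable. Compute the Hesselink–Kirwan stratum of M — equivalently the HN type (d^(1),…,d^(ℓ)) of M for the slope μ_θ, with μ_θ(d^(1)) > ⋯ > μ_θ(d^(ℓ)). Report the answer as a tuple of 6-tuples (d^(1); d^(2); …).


Interval decomposition of M: I[1,6], I[3,4], I[5,5]^2.
HN type (ℓ=4): μ^(1)=11; μ^(2)=1; μ^(3)=-2/3; μ^(4)=-4

((0, 0, 0, 1, 0, 0); (0, 0, 0, 1, 1, 1); (1, 1, 1, 0, 0, 0); (0, 0, 1, 0, 2, 0))


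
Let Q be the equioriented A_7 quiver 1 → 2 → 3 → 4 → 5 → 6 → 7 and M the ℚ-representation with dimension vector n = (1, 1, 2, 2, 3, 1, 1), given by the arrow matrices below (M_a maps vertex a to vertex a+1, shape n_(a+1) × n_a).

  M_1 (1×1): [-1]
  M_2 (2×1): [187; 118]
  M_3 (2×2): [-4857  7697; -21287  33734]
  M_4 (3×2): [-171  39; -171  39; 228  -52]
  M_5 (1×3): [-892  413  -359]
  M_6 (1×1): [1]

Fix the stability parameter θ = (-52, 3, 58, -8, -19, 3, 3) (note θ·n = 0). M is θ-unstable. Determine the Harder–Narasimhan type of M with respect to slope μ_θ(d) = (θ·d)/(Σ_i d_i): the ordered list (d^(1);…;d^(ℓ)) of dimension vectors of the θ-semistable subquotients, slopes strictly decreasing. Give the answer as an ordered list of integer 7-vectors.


Barcode: M ≅ I[1,4], I[3,7], I[5,5]^2. HN layers by μ_θ (5 steps, strictly decreasing):
  μ^(1)=25; μ^(2)=37/5; μ^(3)=3; μ^(4)=-19; μ^(5)=-52

((0, 0, 1, 1, 0, 0, 0); (0, 0, 1, 1, 1, 1, 1); (0, 1, 0, 0, 0, 0, 0); (0, 0, 0, 0, 2, 0, 0); (1, 0, 0, 0, 0, 0, 0))


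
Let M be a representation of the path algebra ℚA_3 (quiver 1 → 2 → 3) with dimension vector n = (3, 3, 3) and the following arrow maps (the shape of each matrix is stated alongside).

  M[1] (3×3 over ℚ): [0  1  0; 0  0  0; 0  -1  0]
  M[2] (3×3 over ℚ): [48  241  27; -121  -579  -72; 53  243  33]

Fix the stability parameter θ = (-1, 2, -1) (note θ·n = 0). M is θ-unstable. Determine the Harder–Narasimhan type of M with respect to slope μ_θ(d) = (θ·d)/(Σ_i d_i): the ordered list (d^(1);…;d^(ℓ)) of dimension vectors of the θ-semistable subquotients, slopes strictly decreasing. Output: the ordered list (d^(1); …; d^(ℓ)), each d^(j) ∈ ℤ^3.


Interval decomposition of M: I[1,1]^2, I[1,3], I[2,3]^2.
HN type (ℓ=2): μ^(1)=1/2; μ^(2)=-1

((0, 3, 3); (3, 0, 0))


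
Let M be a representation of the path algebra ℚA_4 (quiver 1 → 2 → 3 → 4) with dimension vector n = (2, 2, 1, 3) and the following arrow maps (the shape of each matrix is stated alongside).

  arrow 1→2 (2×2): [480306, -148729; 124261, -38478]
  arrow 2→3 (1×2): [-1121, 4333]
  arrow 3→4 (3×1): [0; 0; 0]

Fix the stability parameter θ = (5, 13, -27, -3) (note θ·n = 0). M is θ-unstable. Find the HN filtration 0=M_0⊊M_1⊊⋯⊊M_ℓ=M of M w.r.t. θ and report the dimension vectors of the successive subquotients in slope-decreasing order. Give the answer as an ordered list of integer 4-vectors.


Barcode: M ≅ I[1,2], I[1,3], I[4,4]^3. HN layers by μ_θ (3 steps, strictly decreasing):
  μ^(1)=13; μ^(2)=5; μ^(3)=-3

((0, 1, 0, 0); (1, 0, 0, 0); (1, 1, 1, 3))


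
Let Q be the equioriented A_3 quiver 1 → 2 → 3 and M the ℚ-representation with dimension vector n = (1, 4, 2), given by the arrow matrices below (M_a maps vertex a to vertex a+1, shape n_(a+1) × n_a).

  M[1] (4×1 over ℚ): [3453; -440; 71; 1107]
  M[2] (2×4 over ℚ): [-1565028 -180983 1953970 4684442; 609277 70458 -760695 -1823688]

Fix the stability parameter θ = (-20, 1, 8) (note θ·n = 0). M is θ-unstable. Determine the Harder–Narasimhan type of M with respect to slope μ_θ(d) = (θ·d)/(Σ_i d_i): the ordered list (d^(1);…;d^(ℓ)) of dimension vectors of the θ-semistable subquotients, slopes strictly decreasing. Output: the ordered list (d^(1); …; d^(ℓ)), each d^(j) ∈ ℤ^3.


Interval decomposition of M: I[1,2], I[2,2], I[2,3]^2.
HN type (ℓ=3): μ^(1)=8; μ^(2)=1; μ^(3)=-20

((0, 0, 2); (0, 4, 0); (1, 0, 0))


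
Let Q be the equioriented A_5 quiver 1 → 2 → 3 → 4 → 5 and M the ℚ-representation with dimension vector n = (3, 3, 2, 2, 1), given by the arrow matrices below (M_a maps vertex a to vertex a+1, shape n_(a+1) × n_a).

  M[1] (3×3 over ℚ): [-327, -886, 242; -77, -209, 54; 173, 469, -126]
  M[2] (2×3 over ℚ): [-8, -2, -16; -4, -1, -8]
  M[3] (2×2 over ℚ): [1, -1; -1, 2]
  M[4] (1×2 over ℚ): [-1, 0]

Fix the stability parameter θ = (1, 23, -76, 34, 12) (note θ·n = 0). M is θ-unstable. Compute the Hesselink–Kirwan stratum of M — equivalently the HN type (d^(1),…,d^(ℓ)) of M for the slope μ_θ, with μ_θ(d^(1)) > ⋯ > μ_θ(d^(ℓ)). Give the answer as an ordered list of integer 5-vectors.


Via rank(M_{q-1}∘⋯∘M_p): M ≅ I[1,2]^2, I[1,5], I[3,4].
μ_θ-semistable layers: μ^(1)=34; μ^(2)=23; μ^(3)=1; μ^(4)=-52/3; μ^(5)=-76

((0, 0, 0, 1, 0); (0, 2, 0, 1, 1); (2, 0, 0, 0, 0); (1, 1, 1, 0, 0); (0, 0, 1, 0, 0))


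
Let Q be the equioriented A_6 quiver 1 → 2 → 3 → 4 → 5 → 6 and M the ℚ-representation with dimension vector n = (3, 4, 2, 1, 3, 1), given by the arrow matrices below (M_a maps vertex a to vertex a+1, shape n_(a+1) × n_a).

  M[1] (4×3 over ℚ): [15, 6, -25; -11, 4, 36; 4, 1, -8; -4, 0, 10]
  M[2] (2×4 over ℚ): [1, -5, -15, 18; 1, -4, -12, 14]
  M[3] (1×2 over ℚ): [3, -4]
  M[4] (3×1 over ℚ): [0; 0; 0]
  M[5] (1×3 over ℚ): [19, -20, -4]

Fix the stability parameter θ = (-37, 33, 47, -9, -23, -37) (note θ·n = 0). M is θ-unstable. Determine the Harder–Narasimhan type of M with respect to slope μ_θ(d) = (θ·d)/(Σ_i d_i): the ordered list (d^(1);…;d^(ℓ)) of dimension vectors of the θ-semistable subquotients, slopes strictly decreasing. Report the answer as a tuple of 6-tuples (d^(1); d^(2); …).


Via rank(M_{q-1}∘⋯∘M_p): M ≅ I[1,2], I[1,3], I[1,4], I[2,2], I[5,5]^2, I[5,6].
μ_θ-semistable layers: μ^(1)=47; μ^(2)=33; μ^(3)=71/3; μ^(4)=-23; μ^(5)=-30; μ^(6)=-37

((0, 0, 1, 0, 0, 0); (0, 3, 0, 0, 0, 0); (0, 1, 1, 1, 0, 0); (0, 0, 0, 0, 2, 0); (0, 0, 0, 0, 1, 1); (3, 0, 0, 0, 0, 0))


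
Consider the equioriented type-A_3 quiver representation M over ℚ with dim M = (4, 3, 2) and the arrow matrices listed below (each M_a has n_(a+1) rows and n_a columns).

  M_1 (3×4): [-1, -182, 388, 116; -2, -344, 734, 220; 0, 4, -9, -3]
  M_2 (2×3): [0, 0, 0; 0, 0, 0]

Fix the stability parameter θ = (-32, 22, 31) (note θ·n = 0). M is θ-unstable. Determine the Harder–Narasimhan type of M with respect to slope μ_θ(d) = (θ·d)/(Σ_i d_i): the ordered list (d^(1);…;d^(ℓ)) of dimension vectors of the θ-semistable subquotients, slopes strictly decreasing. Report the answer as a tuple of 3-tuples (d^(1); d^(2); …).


Via rank(M_{q-1}∘⋯∘M_p): M ≅ I[1,1], I[1,2]^3, I[3,3]^2.
μ_θ-semistable layers: μ^(1)=31; μ^(2)=22; μ^(3)=-32

((0, 0, 2); (0, 3, 0); (4, 0, 0))


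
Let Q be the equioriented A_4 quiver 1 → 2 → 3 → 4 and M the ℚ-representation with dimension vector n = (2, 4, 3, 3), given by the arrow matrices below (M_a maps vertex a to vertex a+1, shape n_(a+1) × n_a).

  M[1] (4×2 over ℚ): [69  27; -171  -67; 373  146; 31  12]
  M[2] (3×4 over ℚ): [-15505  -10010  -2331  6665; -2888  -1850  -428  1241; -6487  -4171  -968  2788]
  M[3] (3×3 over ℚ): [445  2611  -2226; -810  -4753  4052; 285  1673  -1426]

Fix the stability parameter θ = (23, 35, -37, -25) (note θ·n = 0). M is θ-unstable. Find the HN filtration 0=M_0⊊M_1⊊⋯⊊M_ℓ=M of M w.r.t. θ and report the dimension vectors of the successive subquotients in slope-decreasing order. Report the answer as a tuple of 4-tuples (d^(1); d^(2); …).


Interval decomposition of M: I[1,4]^2, I[2,2], I[2,3], I[4,4].
HN type (ℓ=3): μ^(1)=35; μ^(2)=-1; μ^(3)=-25

((0, 1, 0, 0); (2, 3, 3, 2); (0, 0, 0, 1))
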